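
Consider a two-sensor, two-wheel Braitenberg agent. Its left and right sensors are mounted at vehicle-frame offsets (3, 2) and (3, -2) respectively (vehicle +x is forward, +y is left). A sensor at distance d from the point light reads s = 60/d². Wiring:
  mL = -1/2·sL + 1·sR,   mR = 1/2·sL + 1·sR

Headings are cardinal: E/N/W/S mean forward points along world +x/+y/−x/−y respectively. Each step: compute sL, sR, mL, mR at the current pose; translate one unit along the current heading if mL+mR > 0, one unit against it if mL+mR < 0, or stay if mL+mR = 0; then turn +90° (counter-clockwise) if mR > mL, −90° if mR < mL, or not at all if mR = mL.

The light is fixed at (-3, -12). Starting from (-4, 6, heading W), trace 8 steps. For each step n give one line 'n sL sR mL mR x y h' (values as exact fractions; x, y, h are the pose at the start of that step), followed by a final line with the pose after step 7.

0 15/68 15/104 15/442 225/884 -4 6 W
1 4/15 60/241 418/3615 1382/3615 -5 6 S
2 30/181 30/113 3735/20453 7125/20453 -5 5 E
3 60/409 60/401 12510/164009 36570/164009 -4 5 N
4 15/68 15/104 15/442 225/884 -4 6 W
5 4/15 60/241 418/3615 1382/3615 -5 6 S
6 30/181 30/113 3735/20453 7125/20453 -5 5 E
7 60/409 60/401 12510/164009 36570/164009 -4 5 N
final -4 6 W

n=0: pose=(-4,6,W); sL=15/68, sR=15/104; mL=15/442, mR=225/884; mL+mR=15/52 → advance +1; mR−mL=15/68 → turn +1·90°
n=1: pose=(-5,6,S); sL=4/15, sR=60/241; mL=418/3615, mR=1382/3615; mL+mR=120/241 → advance +1; mR−mL=4/15 → turn +1·90°
n=2: pose=(-5,5,E); sL=30/181, sR=30/113; mL=3735/20453, mR=7125/20453; mL+mR=60/113 → advance +1; mR−mL=30/181 → turn +1·90°
n=3: pose=(-4,5,N); sL=60/409, sR=60/401; mL=12510/164009, mR=36570/164009; mL+mR=120/401 → advance +1; mR−mL=60/409 → turn +1·90°
n=4: pose=(-4,6,W); sL=15/68, sR=15/104; mL=15/442, mR=225/884; mL+mR=15/52 → advance +1; mR−mL=15/68 → turn +1·90°
n=5: pose=(-5,6,S); sL=4/15, sR=60/241; mL=418/3615, mR=1382/3615; mL+mR=120/241 → advance +1; mR−mL=4/15 → turn +1·90°
n=6: pose=(-5,5,E); sL=30/181, sR=30/113; mL=3735/20453, mR=7125/20453; mL+mR=60/113 → advance +1; mR−mL=30/181 → turn +1·90°
n=7: pose=(-4,5,N); sL=60/409, sR=60/401; mL=12510/164009, mR=36570/164009; mL+mR=120/401 → advance +1; mR−mL=60/409 → turn +1·90°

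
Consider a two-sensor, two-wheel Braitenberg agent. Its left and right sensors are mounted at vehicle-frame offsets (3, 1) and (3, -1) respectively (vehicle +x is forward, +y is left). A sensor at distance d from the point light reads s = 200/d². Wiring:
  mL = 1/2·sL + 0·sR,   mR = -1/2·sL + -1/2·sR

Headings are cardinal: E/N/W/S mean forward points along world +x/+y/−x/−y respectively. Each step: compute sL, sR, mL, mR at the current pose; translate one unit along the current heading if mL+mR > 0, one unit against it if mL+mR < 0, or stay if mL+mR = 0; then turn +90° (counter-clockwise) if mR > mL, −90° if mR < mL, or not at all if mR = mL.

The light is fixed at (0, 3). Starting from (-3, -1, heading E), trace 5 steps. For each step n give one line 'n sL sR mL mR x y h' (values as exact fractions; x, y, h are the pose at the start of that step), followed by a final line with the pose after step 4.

n=0: pose=(-3,-1,E); sL=200/9, sR=8; mL=100/9, mR=-136/9; mL+mR=-4 → advance -1; mR−mL=-236/9 → turn -1·90°
n=1: pose=(-4,-1,S); sL=100/29, sR=100/37; mL=50/29, mR=-3300/1073; mL+mR=-50/37 → advance -1; mR−mL=-5150/1073 → turn -1·90°
n=2: pose=(-4,0,W); sL=40/13, sR=200/53; mL=20/13, mR=-2360/689; mL+mR=-100/53 → advance -1; mR−mL=-3420/689 → turn -1·90°
n=3: pose=(-3,0,N); sL=25/2, sR=50; mL=25/4, mR=-125/4; mL+mR=-25 → advance -1; mR−mL=-75/2 → turn -1·90°
n=4: pose=(-3,-1,E); sL=200/9, sR=8; mL=100/9, mR=-136/9; mL+mR=-4 → advance -1; mR−mL=-236/9 → turn -1·90°

0 200/9 8 100/9 -136/9 -3 -1 E
1 100/29 100/37 50/29 -3300/1073 -4 -1 S
2 40/13 200/53 20/13 -2360/689 -4 0 W
3 25/2 50 25/4 -125/4 -3 0 N
4 200/9 8 100/9 -136/9 -3 -1 E
final -4 -1 S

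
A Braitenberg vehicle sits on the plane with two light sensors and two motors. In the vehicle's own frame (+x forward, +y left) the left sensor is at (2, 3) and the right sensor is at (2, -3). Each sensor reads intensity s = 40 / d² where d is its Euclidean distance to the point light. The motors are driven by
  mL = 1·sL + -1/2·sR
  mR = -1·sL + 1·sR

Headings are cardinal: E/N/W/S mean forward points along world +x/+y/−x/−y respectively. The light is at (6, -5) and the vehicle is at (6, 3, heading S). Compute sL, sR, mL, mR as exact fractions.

8/9 8/9 4/9 0

left sensor world pos  = (9, 1); dL² = 45
right sensor world pos = (3, 1); dR² = 45
sL = 40/45 = 8/9
sR = 40/45 = 8/9
mL = 1·sL + -1/2·sR = 4/9
mR = -1·sL + 1·sR = 0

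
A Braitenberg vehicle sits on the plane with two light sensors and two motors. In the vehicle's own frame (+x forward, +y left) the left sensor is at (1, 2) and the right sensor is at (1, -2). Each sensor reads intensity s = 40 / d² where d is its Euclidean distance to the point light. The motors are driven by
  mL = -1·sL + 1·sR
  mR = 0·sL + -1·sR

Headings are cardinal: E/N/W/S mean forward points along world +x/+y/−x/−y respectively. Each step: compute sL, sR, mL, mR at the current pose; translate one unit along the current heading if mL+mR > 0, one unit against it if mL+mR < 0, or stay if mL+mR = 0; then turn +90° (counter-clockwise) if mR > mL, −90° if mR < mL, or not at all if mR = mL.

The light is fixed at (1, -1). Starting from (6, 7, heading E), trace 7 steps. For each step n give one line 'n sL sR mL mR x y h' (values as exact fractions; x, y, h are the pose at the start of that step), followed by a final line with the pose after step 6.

0 5/17 5/9 40/153 -5/9 6 7 E
1 8/17 40/53 256/901 -40/53 5 7 S
2 20/29 4/13 -144/377 -4/13 5 8 W
3 40/113 40/73 1600/8249 -40/73 6 8 S
4 1/2 1/4 -1/4 -1/4 6 9 W
5 40/89 40/169 -3200/15041 -40/169 7 9 W
6 20/73 20/101 -560/7373 -20/101 8 9 N
final 8 8 E

n=0: pose=(6,7,E); sL=5/17, sR=5/9; mL=40/153, mR=-5/9; mL+mR=-5/17 → advance -1; mR−mL=-125/153 → turn -1·90°
n=1: pose=(5,7,S); sL=8/17, sR=40/53; mL=256/901, mR=-40/53; mL+mR=-8/17 → advance -1; mR−mL=-936/901 → turn -1·90°
n=2: pose=(5,8,W); sL=20/29, sR=4/13; mL=-144/377, mR=-4/13; mL+mR=-20/29 → advance -1; mR−mL=28/377 → turn +1·90°
n=3: pose=(6,8,S); sL=40/113, sR=40/73; mL=1600/8249, mR=-40/73; mL+mR=-40/113 → advance -1; mR−mL=-6120/8249 → turn -1·90°
n=4: pose=(6,9,W); sL=1/2, sR=1/4; mL=-1/4, mR=-1/4; mL+mR=-1/2 → advance -1; mR−mL=0 → turn +0·90°
n=5: pose=(7,9,W); sL=40/89, sR=40/169; mL=-3200/15041, mR=-40/169; mL+mR=-40/89 → advance -1; mR−mL=-360/15041 → turn -1·90°
n=6: pose=(8,9,N); sL=20/73, sR=20/101; mL=-560/7373, mR=-20/101; mL+mR=-20/73 → advance -1; mR−mL=-900/7373 → turn -1·90°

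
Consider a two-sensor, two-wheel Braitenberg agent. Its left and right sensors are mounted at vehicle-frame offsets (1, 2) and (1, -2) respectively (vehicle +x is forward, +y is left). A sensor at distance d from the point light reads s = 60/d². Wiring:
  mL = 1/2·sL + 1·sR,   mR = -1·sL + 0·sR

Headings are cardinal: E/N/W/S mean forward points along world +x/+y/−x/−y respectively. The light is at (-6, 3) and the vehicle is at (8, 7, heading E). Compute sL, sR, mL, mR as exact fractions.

left sensor world pos  = (9, 9); dL² = 261
right sensor world pos = (9, 5); dR² = 229
sL = 60/261 = 20/87
sR = 60/229 = 60/229
mL = 1/2·sL + 1·sR = 7510/19923
mR = -1·sL + 0·sR = -20/87

20/87 60/229 7510/19923 -20/87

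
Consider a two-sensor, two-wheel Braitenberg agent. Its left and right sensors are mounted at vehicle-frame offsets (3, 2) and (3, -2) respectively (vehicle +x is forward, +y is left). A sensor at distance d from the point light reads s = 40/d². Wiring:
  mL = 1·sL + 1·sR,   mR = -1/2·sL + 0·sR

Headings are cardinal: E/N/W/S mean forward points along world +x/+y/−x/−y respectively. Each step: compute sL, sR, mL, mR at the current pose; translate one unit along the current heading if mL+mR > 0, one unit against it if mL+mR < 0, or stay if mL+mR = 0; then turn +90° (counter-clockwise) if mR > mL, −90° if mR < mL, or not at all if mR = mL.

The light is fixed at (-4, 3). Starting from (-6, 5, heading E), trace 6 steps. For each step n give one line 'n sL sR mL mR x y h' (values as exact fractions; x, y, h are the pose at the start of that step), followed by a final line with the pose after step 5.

0 40/17 40 720/17 -20/17 -6 5 E
1 20 4 24 -10 -5 5 S
2 40/17 8/5 336/85 -20/17 -5 4 W
3 5/4 5/2 15/4 -5/8 -6 4 N
4 40/17 40 720/17 -20/17 -6 5 E
5 20 4 24 -10 -5 5 S
final -5 4 W

n=0: pose=(-6,5,E); sL=40/17, sR=40; mL=720/17, mR=-20/17; mL+mR=700/17 → advance +1; mR−mL=-740/17 → turn -1·90°
n=1: pose=(-5,5,S); sL=20, sR=4; mL=24, mR=-10; mL+mR=14 → advance +1; mR−mL=-34 → turn -1·90°
n=2: pose=(-5,4,W); sL=40/17, sR=8/5; mL=336/85, mR=-20/17; mL+mR=236/85 → advance +1; mR−mL=-436/85 → turn -1·90°
n=3: pose=(-6,4,N); sL=5/4, sR=5/2; mL=15/4, mR=-5/8; mL+mR=25/8 → advance +1; mR−mL=-35/8 → turn -1·90°
n=4: pose=(-6,5,E); sL=40/17, sR=40; mL=720/17, mR=-20/17; mL+mR=700/17 → advance +1; mR−mL=-740/17 → turn -1·90°
n=5: pose=(-5,5,S); sL=20, sR=4; mL=24, mR=-10; mL+mR=14 → advance +1; mR−mL=-34 → turn -1·90°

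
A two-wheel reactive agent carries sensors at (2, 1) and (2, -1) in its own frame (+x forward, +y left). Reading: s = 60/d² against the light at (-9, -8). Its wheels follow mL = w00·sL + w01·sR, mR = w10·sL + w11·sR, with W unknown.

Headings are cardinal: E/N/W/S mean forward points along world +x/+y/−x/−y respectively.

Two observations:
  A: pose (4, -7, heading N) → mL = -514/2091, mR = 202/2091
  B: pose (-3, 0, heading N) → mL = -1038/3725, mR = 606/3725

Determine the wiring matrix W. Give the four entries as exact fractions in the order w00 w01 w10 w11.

obs A: pose=(4,-7,N) → sL=20/51, sR=12/41, mL=-514/2091, mR=202/2091
obs B: pose=(-3,0,N) → sL=12/25, sR=60/149, mL=-1038/3725, mR=606/3725
sensor matrix S = [[20/51, 12/41], [12/25, 60/149]]; det S = 45248/2596325
solve [mL_A; mL_B] = S·[w00; w01] and [mR_A; mR_B] = S·[w10; w11]:
  w00 = -1, w01 = 1/2, w10 = -1/2, w11 = 1

-1 1/2 -1/2 1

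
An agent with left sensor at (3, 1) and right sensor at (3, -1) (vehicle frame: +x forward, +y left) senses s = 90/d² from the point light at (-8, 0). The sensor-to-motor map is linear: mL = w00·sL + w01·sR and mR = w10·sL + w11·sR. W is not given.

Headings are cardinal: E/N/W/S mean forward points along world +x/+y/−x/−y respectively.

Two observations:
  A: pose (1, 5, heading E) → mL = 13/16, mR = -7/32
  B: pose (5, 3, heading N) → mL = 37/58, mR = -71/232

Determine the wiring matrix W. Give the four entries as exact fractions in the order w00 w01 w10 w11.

1/2 1 -1 1/2

obs A: pose=(1,5,E) → sL=1/2, sR=9/16, mL=13/16, mR=-7/32
obs B: pose=(5,3,N) → sL=1/2, sR=45/116, mL=37/58, mR=-71/232
sensor matrix S = [[1/2, 9/16], [1/2, 45/116]]; det S = -81/928
solve [mL_A; mL_B] = S·[w00; w01] and [mR_A; mR_B] = S·[w10; w11]:
  w00 = 1/2, w01 = 1, w10 = -1, w11 = 1/2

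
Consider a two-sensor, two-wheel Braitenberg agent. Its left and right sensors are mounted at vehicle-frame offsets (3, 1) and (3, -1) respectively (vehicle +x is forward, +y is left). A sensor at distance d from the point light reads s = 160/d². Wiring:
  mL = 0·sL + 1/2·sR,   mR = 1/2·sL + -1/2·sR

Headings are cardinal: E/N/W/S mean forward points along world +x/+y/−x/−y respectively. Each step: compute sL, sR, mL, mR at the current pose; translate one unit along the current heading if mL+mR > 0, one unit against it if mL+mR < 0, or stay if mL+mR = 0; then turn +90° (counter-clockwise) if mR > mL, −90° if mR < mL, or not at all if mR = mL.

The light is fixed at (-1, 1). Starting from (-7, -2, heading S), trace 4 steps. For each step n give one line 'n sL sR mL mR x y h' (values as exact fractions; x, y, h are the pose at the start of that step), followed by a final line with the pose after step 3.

n=0: pose=(-7,-2,S); sL=160/61, sR=32/17; mL=16/17, mR=384/1037; mL+mR=80/61 → advance +1; mR−mL=-592/1037 → turn -1·90°
n=1: pose=(-7,-3,W); sL=80/53, sR=16/9; mL=8/9, mR=-64/477; mL+mR=40/53 → advance +1; mR−mL=-488/477 → turn -1·90°
n=2: pose=(-8,-3,N); sL=32/13, sR=160/37; mL=80/37, mR=-448/481; mL+mR=16/13 → advance +1; mR−mL=-1488/481 → turn -1·90°
n=3: pose=(-8,-2,E); sL=8, sR=5; mL=5/2, mR=3/2; mL+mR=4 → advance +1; mR−mL=-1 → turn -1·90°

0 160/61 32/17 16/17 384/1037 -7 -2 S
1 80/53 16/9 8/9 -64/477 -7 -3 W
2 32/13 160/37 80/37 -448/481 -8 -3 N
3 8 5 5/2 3/2 -8 -2 E
final -7 -2 S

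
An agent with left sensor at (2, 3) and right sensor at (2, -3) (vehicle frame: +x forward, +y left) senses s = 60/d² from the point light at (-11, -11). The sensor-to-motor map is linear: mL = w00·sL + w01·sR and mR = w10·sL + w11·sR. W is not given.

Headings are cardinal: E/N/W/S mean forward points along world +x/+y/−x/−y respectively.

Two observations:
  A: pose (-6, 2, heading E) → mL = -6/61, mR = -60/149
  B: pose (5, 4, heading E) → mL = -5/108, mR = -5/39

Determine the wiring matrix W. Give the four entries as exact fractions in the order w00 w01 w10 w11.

obs A: pose=(-6,2,E) → sL=12/61, sR=60/149, mL=-6/61, mR=-60/149
obs B: pose=(5,4,E) → sL=5/54, sR=5/39, mL=-5/108, mR=-5/39
sensor matrix S = [[12/61, 60/149], [5/54, 5/39]]; det S = -12830/1063413
solve [mL_A; mL_B] = S·[w00; w01] and [mR_A; mR_B] = S·[w10; w11]:
  w00 = -1/2, w01 = 0, w10 = 0, w11 = -1

-1/2 0 0 -1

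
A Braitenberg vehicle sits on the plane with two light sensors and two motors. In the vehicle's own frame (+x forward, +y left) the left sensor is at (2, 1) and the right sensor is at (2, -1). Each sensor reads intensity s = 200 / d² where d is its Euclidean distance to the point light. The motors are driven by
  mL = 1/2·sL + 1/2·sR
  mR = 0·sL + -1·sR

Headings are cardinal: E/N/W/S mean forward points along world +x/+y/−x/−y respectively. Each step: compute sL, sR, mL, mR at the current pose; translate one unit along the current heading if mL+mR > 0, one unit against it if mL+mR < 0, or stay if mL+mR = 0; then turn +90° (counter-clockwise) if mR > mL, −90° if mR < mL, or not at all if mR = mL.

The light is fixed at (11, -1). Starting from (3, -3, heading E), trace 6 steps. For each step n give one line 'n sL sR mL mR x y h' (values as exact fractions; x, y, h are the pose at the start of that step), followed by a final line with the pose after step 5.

0 200/37 40/9 1640/333 -40/9 3 -3 E
1 50/13 5/2 165/52 -5/2 4 -3 S
2 200/97 40/17 3640/1649 -40/17 4 -4 W
3 4 100/13 76/13 -100/13 5 -4 N
4 8 200/41 264/41 -200/41 5 -5 E
5 50/13 25/9 775/234 -25/9 6 -5 S
final 6 -6 W

n=0: pose=(3,-3,E); sL=200/37, sR=40/9; mL=1640/333, mR=-40/9; mL+mR=160/333 → advance +1; mR−mL=-1040/111 → turn -1·90°
n=1: pose=(4,-3,S); sL=50/13, sR=5/2; mL=165/52, mR=-5/2; mL+mR=35/52 → advance +1; mR−mL=-295/52 → turn -1·90°
n=2: pose=(4,-4,W); sL=200/97, sR=40/17; mL=3640/1649, mR=-40/17; mL+mR=-240/1649 → advance -1; mR−mL=-7520/1649 → turn -1·90°
n=3: pose=(5,-4,N); sL=4, sR=100/13; mL=76/13, mR=-100/13; mL+mR=-24/13 → advance -1; mR−mL=-176/13 → turn -1·90°
n=4: pose=(5,-5,E); sL=8, sR=200/41; mL=264/41, mR=-200/41; mL+mR=64/41 → advance +1; mR−mL=-464/41 → turn -1·90°
n=5: pose=(6,-5,S); sL=50/13, sR=25/9; mL=775/234, mR=-25/9; mL+mR=125/234 → advance +1; mR−mL=-475/78 → turn -1·90°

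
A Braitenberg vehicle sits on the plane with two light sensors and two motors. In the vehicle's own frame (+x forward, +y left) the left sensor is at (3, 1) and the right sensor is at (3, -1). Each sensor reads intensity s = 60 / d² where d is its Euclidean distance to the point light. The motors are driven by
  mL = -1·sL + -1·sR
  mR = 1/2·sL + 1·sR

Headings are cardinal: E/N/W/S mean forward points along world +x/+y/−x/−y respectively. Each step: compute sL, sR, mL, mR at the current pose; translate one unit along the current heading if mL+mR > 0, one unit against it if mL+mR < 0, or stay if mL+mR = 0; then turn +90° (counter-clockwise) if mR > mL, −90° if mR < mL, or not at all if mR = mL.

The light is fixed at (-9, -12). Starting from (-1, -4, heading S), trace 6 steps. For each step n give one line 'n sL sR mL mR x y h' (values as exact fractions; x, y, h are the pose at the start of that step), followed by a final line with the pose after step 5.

n=0: pose=(-1,-4,S); sL=30/53, sR=30/37; mL=-2700/1961, mR=2145/1961; mL+mR=-15/53 → advance -1; mR−mL=4845/1961 → turn +1·90°
n=1: pose=(-1,-3,E); sL=60/221, sR=12/37; mL=-4872/8177, mR=3762/8177; mL+mR=-30/221 → advance -1; mR−mL=8634/8177 → turn +1·90°
n=2: pose=(-2,-3,N); sL=1/3, sR=15/52; mL=-97/156, mR=71/156; mL+mR=-1/6 → advance -1; mR−mL=14/13 → turn +1·90°
n=3: pose=(-2,-4,W); sL=12/13, sR=60/97; mL=-1944/1261, mR=1362/1261; mL+mR=-6/13 → advance -1; mR−mL=3306/1261 → turn +1·90°
n=4: pose=(-1,-4,S); sL=30/53, sR=30/37; mL=-2700/1961, mR=2145/1961; mL+mR=-15/53 → advance -1; mR−mL=4845/1961 → turn +1·90°
n=5: pose=(-1,-3,E); sL=60/221, sR=12/37; mL=-4872/8177, mR=3762/8177; mL+mR=-30/221 → advance -1; mR−mL=8634/8177 → turn +1·90°

0 30/53 30/37 -2700/1961 2145/1961 -1 -4 S
1 60/221 12/37 -4872/8177 3762/8177 -1 -3 E
2 1/3 15/52 -97/156 71/156 -2 -3 N
3 12/13 60/97 -1944/1261 1362/1261 -2 -4 W
4 30/53 30/37 -2700/1961 2145/1961 -1 -4 S
5 60/221 12/37 -4872/8177 3762/8177 -1 -3 E
final -2 -3 N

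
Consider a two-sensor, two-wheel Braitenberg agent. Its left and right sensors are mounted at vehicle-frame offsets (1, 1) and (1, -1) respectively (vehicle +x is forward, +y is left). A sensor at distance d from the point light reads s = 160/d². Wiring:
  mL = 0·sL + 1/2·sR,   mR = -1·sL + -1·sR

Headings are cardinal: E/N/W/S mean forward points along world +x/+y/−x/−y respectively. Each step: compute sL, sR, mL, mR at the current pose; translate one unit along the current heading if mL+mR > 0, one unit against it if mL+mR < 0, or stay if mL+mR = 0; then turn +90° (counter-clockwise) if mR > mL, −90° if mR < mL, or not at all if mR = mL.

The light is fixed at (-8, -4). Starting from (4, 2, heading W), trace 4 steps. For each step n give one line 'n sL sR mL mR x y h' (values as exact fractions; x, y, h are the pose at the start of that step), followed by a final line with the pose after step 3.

0 80/73 16/17 8/17 -2528/1241 4 2 W
1 160/193 32/49 16/49 -14016/9457 5 2 N
2 20/29 40/53 20/53 -2220/1537 5 1 E
3 32/37 160/137 80/137 -10304/5069 4 1 S
final 4 2 W

n=0: pose=(4,2,W); sL=80/73, sR=16/17; mL=8/17, mR=-2528/1241; mL+mR=-1944/1241 → advance -1; mR−mL=-3112/1241 → turn -1·90°
n=1: pose=(5,2,N); sL=160/193, sR=32/49; mL=16/49, mR=-14016/9457; mL+mR=-10928/9457 → advance -1; mR−mL=-17104/9457 → turn -1·90°
n=2: pose=(5,1,E); sL=20/29, sR=40/53; mL=20/53, mR=-2220/1537; mL+mR=-1640/1537 → advance -1; mR−mL=-2800/1537 → turn -1·90°
n=3: pose=(4,1,S); sL=32/37, sR=160/137; mL=80/137, mR=-10304/5069; mL+mR=-7344/5069 → advance -1; mR−mL=-13264/5069 → turn -1·90°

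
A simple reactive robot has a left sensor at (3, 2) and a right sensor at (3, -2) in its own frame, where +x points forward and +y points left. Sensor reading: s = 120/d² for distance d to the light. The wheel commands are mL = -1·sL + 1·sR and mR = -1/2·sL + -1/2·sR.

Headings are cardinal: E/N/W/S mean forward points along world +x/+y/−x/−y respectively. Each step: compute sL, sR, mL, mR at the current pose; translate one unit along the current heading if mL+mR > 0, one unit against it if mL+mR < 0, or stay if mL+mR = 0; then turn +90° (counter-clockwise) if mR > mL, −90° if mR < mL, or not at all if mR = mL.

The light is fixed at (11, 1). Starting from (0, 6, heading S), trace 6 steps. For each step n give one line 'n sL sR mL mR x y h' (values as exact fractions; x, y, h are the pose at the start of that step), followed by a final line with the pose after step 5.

n=0: pose=(0,6,S); sL=24/17, sR=120/173; mL=-2112/2941, mR=-3096/2941; mL+mR=-5208/2941 → advance -1; mR−mL=-984/2941 → turn -1·90°
n=1: pose=(0,7,W); sL=30/53, sR=6/13; mL=-72/689, mR=-354/689; mL+mR=-426/689 → advance -1; mR−mL=-282/689 → turn -1·90°
n=2: pose=(1,7,N); sL=8/15, sR=24/29; mL=128/435, mR=-296/435; mL+mR=-56/145 → advance -1; mR−mL=-424/435 → turn -1·90°
n=3: pose=(1,6,E); sL=60/49, sR=60/29; mL=1200/1421, mR=-2340/1421; mL+mR=-1140/1421 → advance -1; mR−mL=-3540/1421 → turn -1·90°
n=4: pose=(0,6,S); sL=24/17, sR=120/173; mL=-2112/2941, mR=-3096/2941; mL+mR=-5208/2941 → advance -1; mR−mL=-984/2941 → turn -1·90°
n=5: pose=(0,7,W); sL=30/53, sR=6/13; mL=-72/689, mR=-354/689; mL+mR=-426/689 → advance -1; mR−mL=-282/689 → turn -1·90°

0 24/17 120/173 -2112/2941 -3096/2941 0 6 S
1 30/53 6/13 -72/689 -354/689 0 7 W
2 8/15 24/29 128/435 -296/435 1 7 N
3 60/49 60/29 1200/1421 -2340/1421 1 6 E
4 24/17 120/173 -2112/2941 -3096/2941 0 6 S
5 30/53 6/13 -72/689 -354/689 0 7 W
final 1 7 N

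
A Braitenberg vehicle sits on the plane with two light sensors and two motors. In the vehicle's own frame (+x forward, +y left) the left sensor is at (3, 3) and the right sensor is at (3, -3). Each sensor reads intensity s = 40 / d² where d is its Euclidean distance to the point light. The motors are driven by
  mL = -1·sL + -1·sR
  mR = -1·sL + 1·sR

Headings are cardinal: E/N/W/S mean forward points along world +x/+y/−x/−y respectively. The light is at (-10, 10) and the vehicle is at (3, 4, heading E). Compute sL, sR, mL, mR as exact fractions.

left sensor world pos  = (6, 7); dL² = 265
right sensor world pos = (6, 1); dR² = 337
sL = 40/265 = 8/53
sR = 40/337 = 40/337
mL = -1·sL + -1·sR = -4816/17861
mR = -1·sL + 1·sR = -576/17861

8/53 40/337 -4816/17861 -576/17861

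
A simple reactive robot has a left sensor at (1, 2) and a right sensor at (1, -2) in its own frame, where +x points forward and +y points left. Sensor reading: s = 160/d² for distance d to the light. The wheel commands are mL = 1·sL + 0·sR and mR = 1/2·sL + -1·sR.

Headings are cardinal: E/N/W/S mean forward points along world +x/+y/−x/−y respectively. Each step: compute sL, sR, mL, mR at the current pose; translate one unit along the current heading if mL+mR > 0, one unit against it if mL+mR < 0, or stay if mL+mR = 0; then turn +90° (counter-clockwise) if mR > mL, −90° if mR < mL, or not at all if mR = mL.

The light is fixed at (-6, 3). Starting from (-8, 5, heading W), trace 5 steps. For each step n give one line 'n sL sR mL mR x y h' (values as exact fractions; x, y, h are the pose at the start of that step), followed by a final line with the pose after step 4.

n=0: pose=(-8,5,W); sL=160/9, sR=32/5; mL=160/9, mR=112/45; mL+mR=304/15 → advance +1; mR−mL=-688/45 → turn -1·90°
n=1: pose=(-9,5,N); sL=80/17, sR=16; mL=80/17, mR=-232/17; mL+mR=-152/17 → advance -1; mR−mL=-312/17 → turn -1·90°
n=2: pose=(-9,4,E); sL=160/13, sR=32; mL=160/13, mR=-336/13; mL+mR=-176/13 → advance -1; mR−mL=-496/13 → turn -1·90°
n=3: pose=(-10,4,S); sL=40, sR=40/9; mL=40, mR=140/9; mL+mR=500/9 → advance +1; mR−mL=-220/9 → turn -1·90°
n=4: pose=(-10,3,W); sL=160/29, sR=160/29; mL=160/29, mR=-80/29; mL+mR=80/29 → advance +1; mR−mL=-240/29 → turn -1·90°

0 160/9 32/5 160/9 112/45 -8 5 W
1 80/17 16 80/17 -232/17 -9 5 N
2 160/13 32 160/13 -336/13 -9 4 E
3 40 40/9 40 140/9 -10 4 S
4 160/29 160/29 160/29 -80/29 -10 3 W
final -11 3 N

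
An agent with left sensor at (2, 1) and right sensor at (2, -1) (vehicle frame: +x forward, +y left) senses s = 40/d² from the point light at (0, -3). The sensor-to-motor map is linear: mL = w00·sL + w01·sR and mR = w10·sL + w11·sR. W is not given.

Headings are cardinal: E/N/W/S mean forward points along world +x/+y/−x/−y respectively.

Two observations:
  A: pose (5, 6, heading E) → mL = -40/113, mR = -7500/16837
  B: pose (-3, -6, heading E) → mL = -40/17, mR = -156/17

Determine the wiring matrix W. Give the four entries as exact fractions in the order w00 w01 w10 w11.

0 -1 -1 -1/2

obs A: pose=(5,6,E) → sL=40/149, sR=40/113, mL=-40/113, mR=-7500/16837
obs B: pose=(-3,-6,E) → sL=8, sR=40/17, mL=-40/17, mR=-156/17
sensor matrix S = [[40/149, 40/113], [8, 40/17]]; det S = -629760/286229
solve [mL_A; mL_B] = S·[w00; w01] and [mR_A; mR_B] = S·[w10; w11]:
  w00 = 0, w01 = -1, w10 = -1, w11 = -1/2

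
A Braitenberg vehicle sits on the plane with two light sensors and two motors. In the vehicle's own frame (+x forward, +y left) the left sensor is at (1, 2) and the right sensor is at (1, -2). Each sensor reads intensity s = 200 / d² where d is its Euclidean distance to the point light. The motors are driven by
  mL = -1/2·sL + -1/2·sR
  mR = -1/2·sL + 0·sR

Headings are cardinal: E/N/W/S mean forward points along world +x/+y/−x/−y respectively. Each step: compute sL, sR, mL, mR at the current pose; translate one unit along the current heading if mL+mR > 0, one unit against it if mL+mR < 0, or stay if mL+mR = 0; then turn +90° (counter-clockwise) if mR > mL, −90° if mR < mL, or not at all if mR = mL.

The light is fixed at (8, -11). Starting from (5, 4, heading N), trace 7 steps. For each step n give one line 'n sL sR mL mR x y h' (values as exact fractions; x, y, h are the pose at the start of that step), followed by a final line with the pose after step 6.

0 200/281 200/257 -53800/72217 -100/281 5 4 N
1 5/4 25/34 -135/136 -5/8 5 3 W
2 200/169 40/37 -7080/6253 -100/169 6 3 S
3 20/29 20/17 -460/493 -10/29 6 4 E
4 200/281 200/257 -53800/72217 -100/281 5 4 N
5 5/4 25/34 -135/136 -5/8 5 3 W
6 200/169 40/37 -7080/6253 -100/169 6 3 S
final 6 4 E

n=0: pose=(5,4,N); sL=200/281, sR=200/257; mL=-53800/72217, mR=-100/281; mL+mR=-79500/72217 → advance -1; mR−mL=100/257 → turn +1·90°
n=1: pose=(5,3,W); sL=5/4, sR=25/34; mL=-135/136, mR=-5/8; mL+mR=-55/34 → advance -1; mR−mL=25/68 → turn +1·90°
n=2: pose=(6,3,S); sL=200/169, sR=40/37; mL=-7080/6253, mR=-100/169; mL+mR=-10780/6253 → advance -1; mR−mL=20/37 → turn +1·90°
n=3: pose=(6,4,E); sL=20/29, sR=20/17; mL=-460/493, mR=-10/29; mL+mR=-630/493 → advance -1; mR−mL=10/17 → turn +1·90°
n=4: pose=(5,4,N); sL=200/281, sR=200/257; mL=-53800/72217, mR=-100/281; mL+mR=-79500/72217 → advance -1; mR−mL=100/257 → turn +1·90°
n=5: pose=(5,3,W); sL=5/4, sR=25/34; mL=-135/136, mR=-5/8; mL+mR=-55/34 → advance -1; mR−mL=25/68 → turn +1·90°
n=6: pose=(6,3,S); sL=200/169, sR=40/37; mL=-7080/6253, mR=-100/169; mL+mR=-10780/6253 → advance -1; mR−mL=20/37 → turn +1·90°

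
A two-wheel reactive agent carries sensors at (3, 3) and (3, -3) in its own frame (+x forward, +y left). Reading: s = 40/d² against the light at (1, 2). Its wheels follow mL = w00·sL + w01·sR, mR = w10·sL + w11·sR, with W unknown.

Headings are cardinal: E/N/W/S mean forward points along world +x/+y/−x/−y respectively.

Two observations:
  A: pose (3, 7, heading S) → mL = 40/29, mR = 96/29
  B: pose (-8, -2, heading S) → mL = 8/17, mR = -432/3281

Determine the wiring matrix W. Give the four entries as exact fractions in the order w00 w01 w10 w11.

obs A: pose=(3,7,S) → sL=40/29, sR=8, mL=40/29, mR=96/29
obs B: pose=(-8,-2,S) → sL=8/17, sR=40/193, mL=8/17, mR=-432/3281
sensor matrix S = [[40/29, 8], [8/17, 40/193]]; det S = -331008/95149
solve [mL_A; mL_B] = S·[w00; w01] and [mR_A; mR_B] = S·[w10; w11]:
  w00 = 1, w01 = 0, w10 = -1/2, w11 = 1/2

1 0 -1/2 1/2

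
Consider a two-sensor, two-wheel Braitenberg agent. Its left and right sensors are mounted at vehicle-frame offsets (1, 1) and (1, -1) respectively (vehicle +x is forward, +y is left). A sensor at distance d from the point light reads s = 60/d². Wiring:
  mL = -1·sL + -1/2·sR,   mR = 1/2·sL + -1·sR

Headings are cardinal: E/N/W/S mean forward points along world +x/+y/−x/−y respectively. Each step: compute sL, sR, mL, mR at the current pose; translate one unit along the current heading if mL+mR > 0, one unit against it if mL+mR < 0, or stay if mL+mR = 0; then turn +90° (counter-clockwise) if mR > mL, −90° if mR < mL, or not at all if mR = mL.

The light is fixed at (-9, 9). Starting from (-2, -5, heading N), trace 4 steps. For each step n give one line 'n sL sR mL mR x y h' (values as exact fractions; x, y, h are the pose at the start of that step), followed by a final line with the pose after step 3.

n=0: pose=(-2,-5,N); sL=12/41, sR=60/233; mL=-4026/9553, mR=-1062/9553; mL+mR=-5088/9553 → advance -1; mR−mL=2964/9553 → turn +1·90°
n=1: pose=(-2,-6,W); sL=15/73, sR=15/58; mL=-2835/8468, mR=-330/2117; mL+mR=-4155/8468 → advance -1; mR−mL=1515/8468 → turn +1·90°
n=2: pose=(-1,-6,S); sL=60/337, sR=12/61; mL=-5682/20557, mR=-2214/20557; mL+mR=-7896/20557 → advance -1; mR−mL=3468/20557 → turn +1·90°
n=3: pose=(-1,-5,E); sL=6/25, sR=10/51; mL=-431/1275, mR=-97/1275; mL+mR=-176/425 → advance -1; mR−mL=334/1275 → turn +1·90°

0 12/41 60/233 -4026/9553 -1062/9553 -2 -5 N
1 15/73 15/58 -2835/8468 -330/2117 -2 -6 W
2 60/337 12/61 -5682/20557 -2214/20557 -1 -6 S
3 6/25 10/51 -431/1275 -97/1275 -1 -5 E
final -2 -5 N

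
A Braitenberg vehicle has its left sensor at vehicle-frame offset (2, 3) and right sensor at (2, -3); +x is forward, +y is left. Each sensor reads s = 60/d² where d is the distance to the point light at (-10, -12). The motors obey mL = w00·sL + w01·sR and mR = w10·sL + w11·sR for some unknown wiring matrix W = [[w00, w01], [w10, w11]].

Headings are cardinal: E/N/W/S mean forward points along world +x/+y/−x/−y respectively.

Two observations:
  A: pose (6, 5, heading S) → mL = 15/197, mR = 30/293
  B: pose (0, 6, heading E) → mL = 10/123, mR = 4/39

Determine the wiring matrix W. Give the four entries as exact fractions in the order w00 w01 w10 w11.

obs A: pose=(6,5,S) → sL=30/293, sR=30/197, mL=15/197, mR=30/293
obs B: pose=(0,6,E) → sL=4/39, sR=20/123, mL=10/123, mR=4/39
sensor matrix S = [[30/293, 30/197], [4/39, 20/123]]; det S = 31680/30765293
solve [mL_A; mL_B] = S·[w00; w01] and [mR_A; mR_B] = S·[w10; w11]:
  w00 = 0, w01 = 1/2, w10 = 1, w11 = 0

0 1/2 1 0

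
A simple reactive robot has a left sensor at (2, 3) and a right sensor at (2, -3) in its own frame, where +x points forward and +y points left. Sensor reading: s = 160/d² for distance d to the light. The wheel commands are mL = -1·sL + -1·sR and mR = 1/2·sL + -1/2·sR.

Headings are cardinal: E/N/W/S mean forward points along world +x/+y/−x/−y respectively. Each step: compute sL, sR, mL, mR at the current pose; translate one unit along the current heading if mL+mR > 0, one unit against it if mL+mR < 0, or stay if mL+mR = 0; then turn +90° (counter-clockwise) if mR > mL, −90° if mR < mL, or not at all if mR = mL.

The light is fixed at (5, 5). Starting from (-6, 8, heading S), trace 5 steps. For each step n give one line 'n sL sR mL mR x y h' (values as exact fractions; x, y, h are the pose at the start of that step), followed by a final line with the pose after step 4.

0 32/13 160/197 -8384/2561 2112/2561 -6 8 S
1 16/13 80/41 -1696/533 -192/533 -6 9 E
2 160/261 160/117 -2240/1131 -1280/3393 -7 9 N
3 40/49 20/29 -2140/1421 90/1421 -7 8 W
4 32/13 160/197 -8384/2561 2112/2561 -6 8 S
final -6 9 E

n=0: pose=(-6,8,S); sL=32/13, sR=160/197; mL=-8384/2561, mR=2112/2561; mL+mR=-6272/2561 → advance -1; mR−mL=10496/2561 → turn +1·90°
n=1: pose=(-6,9,E); sL=16/13, sR=80/41; mL=-1696/533, mR=-192/533; mL+mR=-1888/533 → advance -1; mR−mL=1504/533 → turn +1·90°
n=2: pose=(-7,9,N); sL=160/261, sR=160/117; mL=-2240/1131, mR=-1280/3393; mL+mR=-8000/3393 → advance -1; mR−mL=5440/3393 → turn +1·90°
n=3: pose=(-7,8,W); sL=40/49, sR=20/29; mL=-2140/1421, mR=90/1421; mL+mR=-2050/1421 → advance -1; mR−mL=2230/1421 → turn +1·90°
n=4: pose=(-6,8,S); sL=32/13, sR=160/197; mL=-8384/2561, mR=2112/2561; mL+mR=-6272/2561 → advance -1; mR−mL=10496/2561 → turn +1·90°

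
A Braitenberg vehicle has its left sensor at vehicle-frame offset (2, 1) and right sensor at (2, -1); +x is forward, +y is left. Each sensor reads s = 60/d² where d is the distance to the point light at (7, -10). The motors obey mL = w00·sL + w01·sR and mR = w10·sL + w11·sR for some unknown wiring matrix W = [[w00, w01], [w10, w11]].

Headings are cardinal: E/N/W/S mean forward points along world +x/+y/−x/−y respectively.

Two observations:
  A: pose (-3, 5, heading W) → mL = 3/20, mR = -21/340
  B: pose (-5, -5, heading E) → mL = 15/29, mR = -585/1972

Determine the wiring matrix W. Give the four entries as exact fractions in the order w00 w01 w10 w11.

0 1 1/2 -1

obs A: pose=(-3,5,W) → sL=3/17, sR=3/20, mL=3/20, mR=-21/340
obs B: pose=(-5,-5,E) → sL=15/34, sR=15/29, mL=15/29, mR=-585/1972
sensor matrix S = [[3/17, 3/20], [15/34, 15/29]]; det S = 99/3944
solve [mL_A; mL_B] = S·[w00; w01] and [mR_A; mR_B] = S·[w10; w11]:
  w00 = 0, w01 = 1, w10 = 1/2, w11 = -1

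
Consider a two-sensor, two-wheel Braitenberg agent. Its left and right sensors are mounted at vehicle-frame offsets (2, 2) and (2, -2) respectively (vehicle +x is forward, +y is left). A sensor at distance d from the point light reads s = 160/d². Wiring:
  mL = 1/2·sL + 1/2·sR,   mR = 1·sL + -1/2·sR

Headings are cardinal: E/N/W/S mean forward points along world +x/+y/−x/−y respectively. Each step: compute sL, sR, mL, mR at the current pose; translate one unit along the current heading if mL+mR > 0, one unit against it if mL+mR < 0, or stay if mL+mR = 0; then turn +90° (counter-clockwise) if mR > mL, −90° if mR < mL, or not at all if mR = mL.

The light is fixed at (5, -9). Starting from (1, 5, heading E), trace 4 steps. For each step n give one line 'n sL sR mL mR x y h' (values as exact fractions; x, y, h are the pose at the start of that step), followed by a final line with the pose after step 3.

0 8/13 40/37 408/481 36/481 1 5 E
1 32/29 160/169 5024/4901 3088/4901 2 5 S
2 80/73 16/25 1584/1825 1416/1825 2 4 W
3 160/261 160/229 39200/59769 15760/59769 1 4 N
final 1 5 E

n=0: pose=(1,5,E); sL=8/13, sR=40/37; mL=408/481, mR=36/481; mL+mR=12/13 → advance +1; mR−mL=-372/481 → turn -1·90°
n=1: pose=(2,5,S); sL=32/29, sR=160/169; mL=5024/4901, mR=3088/4901; mL+mR=48/29 → advance +1; mR−mL=-1936/4901 → turn -1·90°
n=2: pose=(2,4,W); sL=80/73, sR=16/25; mL=1584/1825, mR=1416/1825; mL+mR=120/73 → advance +1; mR−mL=-168/1825 → turn -1·90°
n=3: pose=(1,4,N); sL=160/261, sR=160/229; mL=39200/59769, mR=15760/59769; mL+mR=80/87 → advance +1; mR−mL=-23440/59769 → turn -1·90°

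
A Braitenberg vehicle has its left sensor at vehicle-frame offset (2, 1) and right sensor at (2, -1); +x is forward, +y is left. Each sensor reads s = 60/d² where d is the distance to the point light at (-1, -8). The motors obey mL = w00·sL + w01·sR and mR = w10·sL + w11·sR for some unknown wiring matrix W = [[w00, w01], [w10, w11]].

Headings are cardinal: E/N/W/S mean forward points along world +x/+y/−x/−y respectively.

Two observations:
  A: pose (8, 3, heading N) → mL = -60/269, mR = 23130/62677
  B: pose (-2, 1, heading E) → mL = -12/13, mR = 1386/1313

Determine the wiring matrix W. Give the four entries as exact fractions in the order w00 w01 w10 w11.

0 -1 1 1/2

obs A: pose=(8,3,N) → sL=60/233, sR=60/269, mL=-60/269, mR=23130/62677
obs B: pose=(-2,1,E) → sL=60/101, sR=12/13, mL=-12/13, mR=1386/1313
sensor matrix S = [[60/233, 60/269], [60/101, 12/13]]; det S = 8657280/82294901
solve [mL_A; mL_B] = S·[w00; w01] and [mR_A; mR_B] = S·[w10; w11]:
  w00 = 0, w01 = -1, w10 = 1, w11 = 1/2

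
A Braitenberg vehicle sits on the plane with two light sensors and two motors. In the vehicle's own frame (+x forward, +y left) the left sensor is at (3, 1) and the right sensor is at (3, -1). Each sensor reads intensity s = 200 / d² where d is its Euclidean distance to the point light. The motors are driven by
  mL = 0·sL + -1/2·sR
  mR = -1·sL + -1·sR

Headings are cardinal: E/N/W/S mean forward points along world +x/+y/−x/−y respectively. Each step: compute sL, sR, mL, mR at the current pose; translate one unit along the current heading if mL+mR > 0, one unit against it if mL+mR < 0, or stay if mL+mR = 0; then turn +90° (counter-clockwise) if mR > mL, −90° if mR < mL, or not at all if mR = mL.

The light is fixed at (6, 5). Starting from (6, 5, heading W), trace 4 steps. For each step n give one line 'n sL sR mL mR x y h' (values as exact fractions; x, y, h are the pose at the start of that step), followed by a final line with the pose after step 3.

n=0: pose=(6,5,W); sL=20, sR=20; mL=-10, mR=-40; mL+mR=-50 → advance -1; mR−mL=-30 → turn -1·90°
n=1: pose=(7,5,N); sL=200/9, sR=200/13; mL=-100/13, mR=-4400/117; mL+mR=-5300/117 → advance -1; mR−mL=-3500/117 → turn -1·90°
n=2: pose=(7,4,E); sL=25/2, sR=10; mL=-5, mR=-45/2; mL+mR=-55/2 → advance -1; mR−mL=-35/2 → turn -1·90°
n=3: pose=(6,4,S); sL=200/17, sR=200/17; mL=-100/17, mR=-400/17; mL+mR=-500/17 → advance -1; mR−mL=-300/17 → turn -1·90°

0 20 20 -10 -40 6 5 W
1 200/9 200/13 -100/13 -4400/117 7 5 N
2 25/2 10 -5 -45/2 7 4 E
3 200/17 200/17 -100/17 -400/17 6 4 S
final 6 5 W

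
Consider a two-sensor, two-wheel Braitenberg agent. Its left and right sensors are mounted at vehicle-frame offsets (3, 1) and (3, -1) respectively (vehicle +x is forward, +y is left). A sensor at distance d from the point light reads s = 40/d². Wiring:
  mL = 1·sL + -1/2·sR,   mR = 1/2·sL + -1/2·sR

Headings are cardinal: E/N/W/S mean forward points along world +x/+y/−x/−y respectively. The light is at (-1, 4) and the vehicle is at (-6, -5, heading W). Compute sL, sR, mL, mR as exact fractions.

left sensor world pos  = (-9, -6); dL² = 164
right sensor world pos = (-9, -4); dR² = 128
sL = 40/164 = 10/41
sR = 40/128 = 5/16
mL = 1·sL + -1/2·sR = 115/1312
mR = 1/2·sL + -1/2·sR = -45/1312

10/41 5/16 115/1312 -45/1312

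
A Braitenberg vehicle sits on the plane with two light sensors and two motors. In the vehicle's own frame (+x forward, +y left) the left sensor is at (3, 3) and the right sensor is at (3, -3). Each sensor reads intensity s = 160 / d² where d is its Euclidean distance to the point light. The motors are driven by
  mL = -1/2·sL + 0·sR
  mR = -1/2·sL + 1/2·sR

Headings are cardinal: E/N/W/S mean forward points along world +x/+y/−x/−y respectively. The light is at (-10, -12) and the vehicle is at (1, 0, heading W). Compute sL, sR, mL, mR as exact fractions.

32/29 160/289 -16/29 -2304/8381

left sensor world pos  = (-2, -3); dL² = 145
right sensor world pos = (-2, 3); dR² = 289
sL = 160/145 = 32/29
sR = 160/289 = 160/289
mL = -1/2·sL + 0·sR = -16/29
mR = -1/2·sL + 1/2·sR = -2304/8381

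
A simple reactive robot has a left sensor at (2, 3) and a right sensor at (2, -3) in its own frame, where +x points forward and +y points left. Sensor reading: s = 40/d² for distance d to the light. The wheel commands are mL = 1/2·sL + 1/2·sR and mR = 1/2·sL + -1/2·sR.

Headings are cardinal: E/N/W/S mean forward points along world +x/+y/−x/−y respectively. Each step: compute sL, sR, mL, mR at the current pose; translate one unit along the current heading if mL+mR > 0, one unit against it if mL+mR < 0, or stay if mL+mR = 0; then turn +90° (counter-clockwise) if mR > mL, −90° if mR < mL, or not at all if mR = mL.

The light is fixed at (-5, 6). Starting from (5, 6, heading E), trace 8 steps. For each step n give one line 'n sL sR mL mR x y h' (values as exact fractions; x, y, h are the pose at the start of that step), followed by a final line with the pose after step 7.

n=0: pose=(5,6,E); sL=40/153, sR=40/153; mL=40/153, mR=0; mL+mR=40/153 → advance +1; mR−mL=-40/153 → turn -1·90°
n=1: pose=(6,6,S); sL=1/5, sR=10/17; mL=67/170, mR=-33/170; mL+mR=1/5 → advance +1; mR−mL=-10/17 → turn -1·90°
n=2: pose=(6,5,W); sL=40/97, sR=8/17; mL=728/1649, mR=-48/1649; mL+mR=40/97 → advance +1; mR−mL=-8/17 → turn -1·90°
n=3: pose=(5,5,N); sL=4/5, sR=4/17; mL=44/85, mR=24/85; mL+mR=4/5 → advance +1; mR−mL=-4/17 → turn -1·90°
n=4: pose=(5,6,E); sL=40/153, sR=40/153; mL=40/153, mR=0; mL+mR=40/153 → advance +1; mR−mL=-40/153 → turn -1·90°
n=5: pose=(6,6,S); sL=1/5, sR=10/17; mL=67/170, mR=-33/170; mL+mR=1/5 → advance +1; mR−mL=-10/17 → turn -1·90°
n=6: pose=(6,5,W); sL=40/97, sR=8/17; mL=728/1649, mR=-48/1649; mL+mR=40/97 → advance +1; mR−mL=-8/17 → turn -1·90°
n=7: pose=(5,5,N); sL=4/5, sR=4/17; mL=44/85, mR=24/85; mL+mR=4/5 → advance +1; mR−mL=-4/17 → turn -1·90°

0 40/153 40/153 40/153 0 5 6 E
1 1/5 10/17 67/170 -33/170 6 6 S
2 40/97 8/17 728/1649 -48/1649 6 5 W
3 4/5 4/17 44/85 24/85 5 5 N
4 40/153 40/153 40/153 0 5 6 E
5 1/5 10/17 67/170 -33/170 6 6 S
6 40/97 8/17 728/1649 -48/1649 6 5 W
7 4/5 4/17 44/85 24/85 5 5 N
final 5 6 E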